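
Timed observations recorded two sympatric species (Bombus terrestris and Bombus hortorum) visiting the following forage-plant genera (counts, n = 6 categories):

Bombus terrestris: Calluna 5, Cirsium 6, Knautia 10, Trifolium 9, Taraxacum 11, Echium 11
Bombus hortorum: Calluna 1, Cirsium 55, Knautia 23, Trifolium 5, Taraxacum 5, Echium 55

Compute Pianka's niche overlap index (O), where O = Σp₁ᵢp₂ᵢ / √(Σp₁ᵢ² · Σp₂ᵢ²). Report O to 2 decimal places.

Proportions for Bombus terrestris (n=52): 5/52=0.0962, 6/52=0.1154, 10/52=0.1923, 9/52=0.1731, 11/52=0.2115, 11/52=0.2115
Proportions for Bombus hortorum (n=144): 1/144=0.0069, 55/144=0.3819, 23/144=0.1597, 5/144=0.0347, 5/144=0.0347, 55/144=0.3819
Σ p₁ᵢp₂ᵢ = 0.000664 + 0.044071 + 0.030710 + 0.006007 + 0.007339 + 0.080772 = 0.169563
Σp_1ᵢ² = 0.0962² + 0.1154² + 0.1923² + 0.1731² + 0.2115² + 0.2115² = 0.009254 + 0.013317 + 0.036979 + 0.029964 + 0.044732 + 0.044732 = 0.178978
Σp_2ᵢ² = 0.0069² + 0.3819² + 0.1597² + 0.0347² + 0.0347² + 0.3819² = 0.000048 + 0.145848 + 0.025504 + 0.001204 + 0.001204 + 0.145848 = 0.319656
O = 0.169563 / √(0.178978 × 0.319656) = 0.169563 / 0.2391890 = 0.7089

0.71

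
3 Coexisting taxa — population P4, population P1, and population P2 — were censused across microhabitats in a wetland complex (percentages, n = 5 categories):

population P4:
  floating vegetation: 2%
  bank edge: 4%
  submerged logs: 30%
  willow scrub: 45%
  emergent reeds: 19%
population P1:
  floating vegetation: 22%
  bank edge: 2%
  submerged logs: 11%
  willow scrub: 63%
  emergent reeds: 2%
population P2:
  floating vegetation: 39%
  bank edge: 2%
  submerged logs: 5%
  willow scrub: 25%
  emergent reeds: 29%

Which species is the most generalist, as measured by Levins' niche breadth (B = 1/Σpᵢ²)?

population P2

Convert percentages to proportions (divide by 100).
Σp_P4ᵢ² = 0.02² + 0.04² + 0.30² + 0.45² + 0.19² = 0.0004 + 0.0016 + 0.0900 + 0.2025 + 0.0361 = 0.3306
B_P4 = 1 / 0.3306 = 3.0248
Σp_P1ᵢ² = 0.22² + 0.02² + 0.11² + 0.63² + 0.02² = 0.0484 + 0.0004 + 0.0121 + 0.3969 + 0.0004 = 0.4582
B_P1 = 1 / 0.4582 = 2.1825
Σp_P2ᵢ² = 0.39² + 0.02² + 0.05² + 0.25² + 0.29² = 0.1521 + 0.0004 + 0.0025 + 0.0625 + 0.0841 = 0.3016
B_P2 = 1 / 0.3016 = 3.3156
Highest B → broadest niche (most generalist): population P2 (B = 3.32).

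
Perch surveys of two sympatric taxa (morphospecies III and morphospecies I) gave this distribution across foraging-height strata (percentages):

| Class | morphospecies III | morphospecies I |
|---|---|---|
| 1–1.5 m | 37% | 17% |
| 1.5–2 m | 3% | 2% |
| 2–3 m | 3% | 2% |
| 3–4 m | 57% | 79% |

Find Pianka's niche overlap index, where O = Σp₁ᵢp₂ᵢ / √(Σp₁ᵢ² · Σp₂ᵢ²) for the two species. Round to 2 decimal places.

0.93

Convert percentages to proportions (divide by 100).
Σ p₁ᵢp₂ᵢ = 0.0629 + 0.0006 + 0.0006 + 0.4503 = 0.5144
Σp_1ᵢ² = 0.37² + 0.03² + 0.03² + 0.57² = 0.1369 + 0.0009 + 0.0009 + 0.3249 = 0.4636
Σp_2ᵢ² = 0.17² + 0.02² + 0.02² + 0.79² = 0.0289 + 0.0004 + 0.0004 + 0.6241 = 0.6538
O = 0.5144 / √(0.4636 × 0.6538) = 0.5144 / 0.55055 = 0.9343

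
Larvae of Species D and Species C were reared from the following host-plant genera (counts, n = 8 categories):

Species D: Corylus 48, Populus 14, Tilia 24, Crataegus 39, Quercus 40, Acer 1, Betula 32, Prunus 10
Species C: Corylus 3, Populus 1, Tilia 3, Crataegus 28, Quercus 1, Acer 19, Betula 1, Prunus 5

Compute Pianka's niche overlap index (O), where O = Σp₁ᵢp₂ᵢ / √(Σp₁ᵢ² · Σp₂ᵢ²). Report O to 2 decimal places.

0.50

Proportions for Species D (n=208): 48/208=0.2308, 14/208=0.0673, 24/208=0.1154, 39/208=0.1875, 40/208=0.1923, 1/208=0.0048, 32/208=0.1538, 10/208=0.0481
Proportions for Species C (n=61): 3/61=0.0492, 1/61=0.0164, 3/61=0.0492, 28/61=0.4590, 1/61=0.0164, 19/61=0.3115, 1/61=0.0164, 5/61=0.0820
Σ p₁ᵢp₂ᵢ = 0.011355 + 0.001104 + 0.005678 + 0.086063 + 0.003154 + 0.001495 + 0.002522 + 0.003944 = 0.115315
Σp_1ᵢ² = 0.2308² + 0.0673² + 0.1154² + 0.1875² + 0.1923² + 0.0048² + 0.1538² + 0.0481² = 0.053269 + 0.004529 + 0.013317 + 0.035156 + 0.036979 + 0.000023 + 0.023654 + 0.002314 = 0.169241
Σp_2ᵢ² = 0.0492² + 0.0164² + 0.0492² + 0.4590² + 0.0164² + 0.3115² + 0.0164² + 0.0820² = 0.002421 + 0.000269 + 0.002421 + 0.210681 + 0.000269 + 0.097032 + 0.000269 + 0.006724 = 0.320086
O = 0.115315 / √(0.169241 × 0.320086) = 0.115315 / 0.2327481 = 0.4954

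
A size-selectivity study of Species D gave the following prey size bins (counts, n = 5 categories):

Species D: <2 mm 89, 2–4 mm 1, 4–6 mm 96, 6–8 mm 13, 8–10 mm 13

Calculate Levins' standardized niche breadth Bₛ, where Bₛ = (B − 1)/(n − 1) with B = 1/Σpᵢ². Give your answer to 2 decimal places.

Proportions for Species D (n=212): 89/212=0.4198, 1/212=0.0047, 96/212=0.4528, 13/212=0.0613, 13/212=0.0613
Σpᵢ² = 0.4198² + 0.0047² + 0.4528² + 0.0613² + 0.0613² = 0.176232 + 0.000022 + 0.205028 + 0.003758 + 0.003758 = 0.388798
B = 1 / 0.388798 = 2.5720
Bₛ = (B − 1)/(n − 1) = (2.5720 − 1)/(5 − 1) = 1.5720/4 = 0.3930

0.39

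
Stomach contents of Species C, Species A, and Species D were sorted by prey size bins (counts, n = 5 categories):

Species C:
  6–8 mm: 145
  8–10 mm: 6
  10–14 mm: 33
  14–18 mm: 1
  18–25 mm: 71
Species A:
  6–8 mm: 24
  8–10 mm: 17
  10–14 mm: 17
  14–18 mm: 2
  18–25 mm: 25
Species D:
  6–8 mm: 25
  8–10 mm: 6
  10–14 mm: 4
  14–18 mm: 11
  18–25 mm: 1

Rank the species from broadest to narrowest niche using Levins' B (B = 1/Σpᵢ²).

Species A > Species D > Species C

Proportions for Species C (n=256): 145/256=0.5664, 6/256=0.0234, 33/256=0.1289, 1/256=0.0039, 71/256=0.2773
Proportions for Species A (n=85): 24/85=0.2824, 17/85=0.2000, 17/85=0.2000, 2/85=0.0235, 25/85=0.2941
Proportions for Species D (n=47): 25/47=0.5319, 6/47=0.1277, 4/47=0.0851, 11/47=0.2340, 1/47=0.0213
Σp_Cᵢ² = 0.5664² + 0.0234² + 0.1289² + 0.0039² + 0.2773² = 0.320809 + 0.000548 + 0.016615 + 0.000015 + 0.076895 = 0.414882
B_C = 1 / 0.414882 = 2.4103
Σp_Aᵢ² = 0.2824² + 0.2000² + 0.2000² + 0.0235² + 0.2941² = 0.079750 + 0.040000 + 0.040000 + 0.000552 + 0.086495 = 0.246797
B_A = 1 / 0.246797 = 4.0519
Σp_Dᵢ² = 0.5319² + 0.1277² + 0.0851² + 0.2340² + 0.0213² = 0.282918 + 0.016307 + 0.007242 + 0.054756 + 0.000454 = 0.361677
B_D = 1 / 0.361677 = 2.7649
Ranking by B (broadest → narrowest): Species A (4.05) > Species D (2.76) > Species C (2.41)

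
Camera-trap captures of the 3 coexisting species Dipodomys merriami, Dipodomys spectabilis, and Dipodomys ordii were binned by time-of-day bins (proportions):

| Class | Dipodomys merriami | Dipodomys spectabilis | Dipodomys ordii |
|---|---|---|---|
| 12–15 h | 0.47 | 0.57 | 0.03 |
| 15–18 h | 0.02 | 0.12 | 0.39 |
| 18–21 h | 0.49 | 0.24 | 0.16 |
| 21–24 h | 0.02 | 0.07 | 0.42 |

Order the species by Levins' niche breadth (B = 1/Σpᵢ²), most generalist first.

Σp_merrᵢ² = 0.47² + 0.02² + 0.49² + 0.02² = 0.2209 + 0.0004 + 0.2401 + 0.0004 = 0.4618
B_merr = 1 / 0.4618 = 2.1654
Σp_specᵢ² = 0.57² + 0.12² + 0.24² + 0.07² = 0.3249 + 0.0144 + 0.0576 + 0.0049 = 0.4018
B_spec = 1 / 0.4018 = 2.4888
Σp_ordiᵢ² = 0.03² + 0.39² + 0.16² + 0.42² = 0.0009 + 0.1521 + 0.0256 + 0.1764 = 0.3550
B_ordi = 1 / 0.3550 = 2.8169
Ranking by B (broadest → narrowest): Dipodomys ordii (2.82) > Dipodomys spectabilis (2.49) > Dipodomys merriami (2.17)

Dipodomys ordii > Dipodomys spectabilis > Dipodomys merriami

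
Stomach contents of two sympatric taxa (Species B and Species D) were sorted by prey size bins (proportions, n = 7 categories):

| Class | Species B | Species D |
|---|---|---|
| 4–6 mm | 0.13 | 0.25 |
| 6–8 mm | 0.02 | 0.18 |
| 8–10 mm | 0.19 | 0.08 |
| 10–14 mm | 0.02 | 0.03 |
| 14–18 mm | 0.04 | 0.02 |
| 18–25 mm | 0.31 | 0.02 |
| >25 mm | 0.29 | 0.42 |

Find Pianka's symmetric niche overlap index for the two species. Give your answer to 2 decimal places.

Σ p₁ᵢp₂ᵢ = 0.0325 + 0.0036 + 0.0152 + 0.0006 + 0.0008 + 0.0062 + 0.1218 = 0.1807
Σp_1ᵢ² = 0.13² + 0.02² + 0.19² + 0.02² + 0.04² + 0.31² + 0.29² = 0.0169 + 0.0004 + 0.0361 + 0.0004 + 0.0016 + 0.0961 + 0.0841 = 0.2356
Σp_2ᵢ² = 0.25² + 0.18² + 0.08² + 0.03² + 0.02² + 0.02² + 0.42² = 0.0625 + 0.0324 + 0.0064 + 0.0009 + 0.0004 + 0.0004 + 0.1764 = 0.2794
O = 0.1807 / √(0.2356 × 0.2794) = 0.1807 / 0.25657 = 0.7043

0.70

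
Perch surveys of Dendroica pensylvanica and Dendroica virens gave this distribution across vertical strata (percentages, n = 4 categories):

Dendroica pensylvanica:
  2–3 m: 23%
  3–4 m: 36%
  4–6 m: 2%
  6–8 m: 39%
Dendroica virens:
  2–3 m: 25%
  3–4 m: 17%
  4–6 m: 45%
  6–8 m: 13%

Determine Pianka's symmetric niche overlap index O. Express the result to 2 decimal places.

Convert percentages to proportions (divide by 100).
Σ p₁ᵢp₂ᵢ = 0.0575 + 0.0612 + 0.0090 + 0.0507 = 0.1784
Σp_1ᵢ² = 0.23² + 0.36² + 0.02² + 0.39² = 0.0529 + 0.1296 + 0.0004 + 0.1521 = 0.3350
Σp_2ᵢ² = 0.25² + 0.17² + 0.45² + 0.13² = 0.0625 + 0.0289 + 0.2025 + 0.0169 = 0.3108
O = 0.1784 / √(0.3350 × 0.3108) = 0.1784 / 0.32267 = 0.5529

0.55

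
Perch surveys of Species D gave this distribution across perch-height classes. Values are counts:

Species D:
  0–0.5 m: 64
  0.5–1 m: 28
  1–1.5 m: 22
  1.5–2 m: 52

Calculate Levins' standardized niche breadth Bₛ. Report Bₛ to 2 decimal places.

Proportions for Species D (n=166): 64/166=0.3855, 28/166=0.1687, 22/166=0.1325, 52/166=0.3133
Σpᵢ² = 0.3855² + 0.1687² + 0.1325² + 0.3133² = 0.148610 + 0.028460 + 0.017556 + 0.098157 = 0.292783
B = 1 / 0.292783 = 3.4155
Bₛ = (B − 1)/(n − 1) = (3.4155 − 1)/(4 − 1) = 2.4155/3 = 0.8052

0.81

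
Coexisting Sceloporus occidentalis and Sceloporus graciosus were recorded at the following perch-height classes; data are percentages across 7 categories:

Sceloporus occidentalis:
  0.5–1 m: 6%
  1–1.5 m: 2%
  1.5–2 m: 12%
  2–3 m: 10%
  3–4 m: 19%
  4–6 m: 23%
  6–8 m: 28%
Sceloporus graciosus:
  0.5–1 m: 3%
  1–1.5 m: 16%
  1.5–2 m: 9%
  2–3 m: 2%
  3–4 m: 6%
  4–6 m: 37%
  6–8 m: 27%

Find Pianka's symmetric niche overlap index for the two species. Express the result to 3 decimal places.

Convert percentages to proportions (divide by 100).
Σ p₁ᵢp₂ᵢ = 0.0018 + 0.0032 + 0.0108 + 0.0020 + 0.0114 + 0.0851 + 0.0756 = 0.1899
Σp_1ᵢ² = 0.06² + 0.02² + 0.12² + 0.10² + 0.19² + 0.23² + 0.28² = 0.0036 + 0.0004 + 0.0144 + 0.0100 + 0.0361 + 0.0529 + 0.0784 = 0.1958
Σp_2ᵢ² = 0.03² + 0.16² + 0.09² + 0.02² + 0.06² + 0.37² + 0.27² = 0.0009 + 0.0256 + 0.0081 + 0.0004 + 0.0036 + 0.1369 + 0.0729 = 0.2484
O = 0.1899 / √(0.1958 × 0.2484) = 0.1899 / 0.220537 = 0.86108

0.861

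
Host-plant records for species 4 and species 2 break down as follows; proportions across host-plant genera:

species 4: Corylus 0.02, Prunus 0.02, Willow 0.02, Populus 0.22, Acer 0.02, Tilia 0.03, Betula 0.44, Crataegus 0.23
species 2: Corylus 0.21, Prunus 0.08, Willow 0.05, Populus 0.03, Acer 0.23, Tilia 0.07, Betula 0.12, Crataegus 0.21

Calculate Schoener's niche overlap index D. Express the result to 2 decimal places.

Σ|p₁ᵢ − p₂ᵢ| = 0.19 + 0.06 + 0.03 + 0.19 + 0.21 + 0.04 + 0.32 + 0.02 = 1.06
D = 1 − ½ × 1.06 = 1 − 0.530 = 0.4700

0.47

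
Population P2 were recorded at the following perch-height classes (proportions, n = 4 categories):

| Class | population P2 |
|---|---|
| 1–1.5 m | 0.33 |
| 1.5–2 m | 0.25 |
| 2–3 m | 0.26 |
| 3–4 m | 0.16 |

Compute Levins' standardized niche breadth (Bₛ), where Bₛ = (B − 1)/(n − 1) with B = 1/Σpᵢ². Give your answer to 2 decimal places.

Σpᵢ² = 0.33² + 0.25² + 0.26² + 0.16² = 0.1089 + 0.0625 + 0.0676 + 0.0256 = 0.2646
B = 1 / 0.2646 = 3.7793
Bₛ = (B − 1)/(n − 1) = (3.7793 − 1)/(4 − 1) = 2.7793/3 = 0.9264

0.93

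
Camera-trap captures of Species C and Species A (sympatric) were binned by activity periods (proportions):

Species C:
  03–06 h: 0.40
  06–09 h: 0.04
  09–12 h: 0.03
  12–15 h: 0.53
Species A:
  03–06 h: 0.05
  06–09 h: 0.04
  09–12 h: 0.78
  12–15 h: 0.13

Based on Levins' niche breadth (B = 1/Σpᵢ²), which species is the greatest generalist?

Σp_Cᵢ² = 0.40² + 0.04² + 0.03² + 0.53² = 0.1600 + 0.0016 + 0.0009 + 0.2809 = 0.4434
B_C = 1 / 0.4434 = 2.2553
Σp_Aᵢ² = 0.05² + 0.04² + 0.78² + 0.13² = 0.0025 + 0.0016 + 0.6084 + 0.0169 = 0.6294
B_A = 1 / 0.6294 = 1.5888
Highest B → broadest niche (most generalist): Species C (B = 2.26).

Species C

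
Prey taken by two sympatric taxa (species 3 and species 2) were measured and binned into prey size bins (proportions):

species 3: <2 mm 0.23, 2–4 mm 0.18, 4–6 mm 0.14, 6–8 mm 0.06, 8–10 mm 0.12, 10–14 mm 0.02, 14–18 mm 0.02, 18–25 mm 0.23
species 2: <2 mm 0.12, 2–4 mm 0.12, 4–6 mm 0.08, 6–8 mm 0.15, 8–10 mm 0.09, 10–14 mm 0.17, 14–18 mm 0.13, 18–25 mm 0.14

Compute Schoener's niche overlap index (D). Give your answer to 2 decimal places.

Σ|p₁ᵢ − p₂ᵢ| = 0.11 + 0.06 + 0.06 + 0.09 + 0.03 + 0.15 + 0.11 + 0.09 = 0.70
D = 1 − ½ × 0.70 = 1 − 0.350 = 0.6500

0.65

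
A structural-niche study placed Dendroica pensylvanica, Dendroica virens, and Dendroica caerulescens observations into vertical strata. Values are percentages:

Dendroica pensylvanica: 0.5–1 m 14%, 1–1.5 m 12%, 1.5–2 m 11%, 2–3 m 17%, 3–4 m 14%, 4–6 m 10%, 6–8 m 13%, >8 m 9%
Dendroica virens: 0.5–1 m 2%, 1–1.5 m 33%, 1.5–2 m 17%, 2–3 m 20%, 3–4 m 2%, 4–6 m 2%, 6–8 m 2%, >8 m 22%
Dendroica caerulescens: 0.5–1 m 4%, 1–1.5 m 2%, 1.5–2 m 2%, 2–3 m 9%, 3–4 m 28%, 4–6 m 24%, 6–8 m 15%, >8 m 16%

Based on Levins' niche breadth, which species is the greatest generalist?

Convert percentages to proportions (divide by 100).
Σp_pensᵢ² = 0.14² + 0.12² + 0.11² + 0.17² + 0.14² + 0.10² + 0.13² + 0.09² = 0.0196 + 0.0144 + 0.0121 + 0.0289 + 0.0196 + 0.0100 + 0.0169 + 0.0081 = 0.1296
B_pens = 1 / 0.1296 = 7.7160
Σp_vireᵢ² = 0.02² + 0.33² + 0.17² + 0.20² + 0.02² + 0.02² + 0.02² + 0.22² = 0.0004 + 0.1089 + 0.0289 + 0.0400 + 0.0004 + 0.0004 + 0.0004 + 0.0484 = 0.2278
B_vire = 1 / 0.2278 = 4.3898
Σp_caerᵢ² = 0.04² + 0.02² + 0.02² + 0.09² + 0.28² + 0.24² + 0.15² + 0.16² = 0.0016 + 0.0004 + 0.0004 + 0.0081 + 0.0784 + 0.0576 + 0.0225 + 0.0256 = 0.1946
B_caer = 1 / 0.1946 = 5.1387
Highest B → broadest niche (most generalist): Dendroica pensylvanica (B = 7.72).

Dendroica pensylvanica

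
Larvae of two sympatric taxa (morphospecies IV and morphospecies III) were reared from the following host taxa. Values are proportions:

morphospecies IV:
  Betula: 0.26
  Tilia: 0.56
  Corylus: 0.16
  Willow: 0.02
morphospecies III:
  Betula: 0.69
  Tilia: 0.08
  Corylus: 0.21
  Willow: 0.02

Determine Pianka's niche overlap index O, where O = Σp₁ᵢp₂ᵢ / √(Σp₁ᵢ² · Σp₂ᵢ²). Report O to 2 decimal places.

Σ p₁ᵢp₂ᵢ = 0.1794 + 0.0448 + 0.0336 + 0.0004 = 0.2582
Σp_1ᵢ² = 0.26² + 0.56² + 0.16² + 0.02² = 0.0676 + 0.3136 + 0.0256 + 0.0004 = 0.4072
Σp_2ᵢ² = 0.69² + 0.08² + 0.21² + 0.02² = 0.4761 + 0.0064 + 0.0441 + 0.0004 = 0.5270
O = 0.2582 / √(0.4072 × 0.5270) = 0.2582 / 0.46324 = 0.5574

0.56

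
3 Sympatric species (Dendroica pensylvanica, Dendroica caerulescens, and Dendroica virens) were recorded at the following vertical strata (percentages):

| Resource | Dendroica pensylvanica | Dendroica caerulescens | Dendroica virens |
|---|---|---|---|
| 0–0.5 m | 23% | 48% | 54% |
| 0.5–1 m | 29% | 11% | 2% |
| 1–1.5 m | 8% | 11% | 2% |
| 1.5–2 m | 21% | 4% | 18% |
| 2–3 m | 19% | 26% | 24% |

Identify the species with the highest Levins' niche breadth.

Dendroica pensylvanica

Convert percentages to proportions (divide by 100).
Σp_pensᵢ² = 0.23² + 0.29² + 0.08² + 0.21² + 0.19² = 0.0529 + 0.0841 + 0.0064 + 0.0441 + 0.0361 = 0.2236
B_pens = 1 / 0.2236 = 4.4723
Σp_caerᵢ² = 0.48² + 0.11² + 0.11² + 0.04² + 0.26² = 0.2304 + 0.0121 + 0.0121 + 0.0016 + 0.0676 = 0.3238
B_caer = 1 / 0.3238 = 3.0883
Σp_vireᵢ² = 0.54² + 0.02² + 0.02² + 0.18² + 0.24² = 0.2916 + 0.0004 + 0.0004 + 0.0324 + 0.0576 = 0.3824
B_vire = 1 / 0.3824 = 2.6151
Highest B → broadest niche (most generalist): Dendroica pensylvanica (B = 4.47).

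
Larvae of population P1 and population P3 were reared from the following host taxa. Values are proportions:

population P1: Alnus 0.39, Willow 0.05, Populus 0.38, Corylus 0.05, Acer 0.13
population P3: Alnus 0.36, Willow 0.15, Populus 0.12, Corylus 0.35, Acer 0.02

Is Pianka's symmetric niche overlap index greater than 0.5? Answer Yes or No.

Σ p₁ᵢp₂ᵢ = 0.1404 + 0.0075 + 0.0456 + 0.0175 + 0.0026 = 0.2136
Σp_1ᵢ² = 0.39² + 0.05² + 0.38² + 0.05² + 0.13² = 0.1521 + 0.0025 + 0.1444 + 0.0025 + 0.0169 = 0.3184
Σp_2ᵢ² = 0.36² + 0.15² + 0.12² + 0.35² + 0.02² = 0.1296 + 0.0225 + 0.0144 + 0.1225 + 0.0004 = 0.2894
O = 0.2136 / √(0.3184 × 0.2894) = 0.2136 / 0.30355 = 0.7037
O = 0.7037 > 0.5 → Yes.

Yes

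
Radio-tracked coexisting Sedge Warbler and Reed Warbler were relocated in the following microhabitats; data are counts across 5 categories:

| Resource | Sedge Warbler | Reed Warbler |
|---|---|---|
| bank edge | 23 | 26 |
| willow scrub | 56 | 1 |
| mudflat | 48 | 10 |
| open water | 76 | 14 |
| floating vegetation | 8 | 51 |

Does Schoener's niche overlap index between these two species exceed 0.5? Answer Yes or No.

Proportions for Sedge Warbler (n=211): 23/211=0.1090, 56/211=0.2654, 48/211=0.2275, 76/211=0.3602, 8/211=0.0379
Proportions for Reed Warbler (n=102): 26/102=0.2549, 1/102=0.0098, 10/102=0.0980, 14/102=0.1373, 51/102=0.5000
Σ|p₁ᵢ − p₂ᵢ| = 0.1459 + 0.2556 + 0.1295 + 0.2229 + 0.4621 = 1.2160
D = 1 − ½ × 1.2160 = 1 − 0.60800 = 0.39200
D = 0.39200 < 0.5 → No.

No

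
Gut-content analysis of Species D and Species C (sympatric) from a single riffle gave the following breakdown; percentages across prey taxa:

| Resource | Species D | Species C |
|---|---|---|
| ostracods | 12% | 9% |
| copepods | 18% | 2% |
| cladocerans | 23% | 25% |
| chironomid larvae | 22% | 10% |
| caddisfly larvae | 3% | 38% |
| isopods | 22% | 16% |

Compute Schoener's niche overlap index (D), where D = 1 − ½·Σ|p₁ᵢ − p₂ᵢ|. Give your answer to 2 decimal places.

Convert percentages to proportions (divide by 100).
Σ|p₁ᵢ − p₂ᵢ| = 0.03 + 0.16 + 0.02 + 0.12 + 0.35 + 0.06 = 0.74
D = 1 − ½ × 0.74 = 1 − 0.370 = 0.6300

0.63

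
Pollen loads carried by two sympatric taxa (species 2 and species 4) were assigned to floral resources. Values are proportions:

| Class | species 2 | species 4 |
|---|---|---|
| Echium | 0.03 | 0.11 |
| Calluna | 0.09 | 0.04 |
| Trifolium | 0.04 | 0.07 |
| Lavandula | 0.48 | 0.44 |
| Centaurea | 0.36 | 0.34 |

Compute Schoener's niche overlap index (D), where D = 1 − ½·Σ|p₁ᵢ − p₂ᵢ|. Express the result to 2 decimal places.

0.89

Σ|p₁ᵢ − p₂ᵢ| = 0.08 + 0.05 + 0.03 + 0.04 + 0.02 = 0.22
D = 1 − ½ × 0.22 = 1 − 0.110 = 0.8900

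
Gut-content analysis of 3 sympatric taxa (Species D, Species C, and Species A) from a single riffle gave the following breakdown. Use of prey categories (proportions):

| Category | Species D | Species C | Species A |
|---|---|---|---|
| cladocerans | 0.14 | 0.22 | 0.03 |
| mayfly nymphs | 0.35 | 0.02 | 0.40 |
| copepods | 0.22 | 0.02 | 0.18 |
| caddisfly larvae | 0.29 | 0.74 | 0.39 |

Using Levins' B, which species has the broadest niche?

Σp_Dᵢ² = 0.14² + 0.35² + 0.22² + 0.29² = 0.0196 + 0.1225 + 0.0484 + 0.0841 = 0.2746
B_D = 1 / 0.2746 = 3.6417
Σp_Cᵢ² = 0.22² + 0.02² + 0.02² + 0.74² = 0.0484 + 0.0004 + 0.0004 + 0.5476 = 0.5968
B_C = 1 / 0.5968 = 1.6756
Σp_Aᵢ² = 0.03² + 0.40² + 0.18² + 0.39² = 0.0009 + 0.1600 + 0.0324 + 0.1521 = 0.3454
B_A = 1 / 0.3454 = 2.8952
Highest B → broadest niche (most generalist): Species D (B = 3.64).

Species D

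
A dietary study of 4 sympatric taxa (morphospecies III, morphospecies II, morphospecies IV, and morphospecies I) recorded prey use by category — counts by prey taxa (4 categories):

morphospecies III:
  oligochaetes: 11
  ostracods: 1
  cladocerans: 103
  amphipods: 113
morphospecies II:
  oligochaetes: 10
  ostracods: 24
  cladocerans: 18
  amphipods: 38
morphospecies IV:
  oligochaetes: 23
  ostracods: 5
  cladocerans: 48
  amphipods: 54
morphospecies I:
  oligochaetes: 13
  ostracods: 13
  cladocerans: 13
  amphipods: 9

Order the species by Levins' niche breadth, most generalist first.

Proportions for morphospecies III (n=228): 11/228=0.0482, 1/228=0.0044, 103/228=0.4518, 113/228=0.4956
Proportions for morphospecies II (n=90): 10/90=0.1111, 24/90=0.2667, 18/90=0.2000, 38/90=0.4222
Proportions for morphospecies IV (n=130): 23/130=0.1769, 5/130=0.0385, 48/130=0.3692, 54/130=0.4154
Proportions for morphospecies I (n=48): 13/48=0.2708, 13/48=0.2708, 13/48=0.2708, 9/48=0.1875
Σp_IIIᵢ² = 0.0482² + 0.0044² + 0.4518² + 0.4956² = 0.002323 + 0.000019 + 0.204123 + 0.245619 = 0.452084
B_III = 1 / 0.452084 = 2.2120
Σp_IIᵢ² = 0.1111² + 0.2667² + 0.2000² + 0.4222² = 0.012343 + 0.071129 + 0.040000 + 0.178253 = 0.301725
B_II = 1 / 0.301725 = 3.3143
Σp_IVᵢ² = 0.1769² + 0.0385² + 0.3692² + 0.4154² = 0.031294 + 0.001482 + 0.136309 + 0.172557 = 0.341642
B_IV = 1 / 0.341642 = 2.9270
Σp_Iᵢ² = 0.2708² + 0.2708² + 0.2708² + 0.1875² = 0.073333 + 0.073333 + 0.073333 + 0.035156 = 0.255155
B_I = 1 / 0.255155 = 3.9192
Ranking by B (broadest → narrowest): morphospecies I (3.92) > morphospecies II (3.31) > morphospecies IV (2.93) > morphospecies III (2.21)

morphospecies I > morphospecies II > morphospecies IV > morphospecies III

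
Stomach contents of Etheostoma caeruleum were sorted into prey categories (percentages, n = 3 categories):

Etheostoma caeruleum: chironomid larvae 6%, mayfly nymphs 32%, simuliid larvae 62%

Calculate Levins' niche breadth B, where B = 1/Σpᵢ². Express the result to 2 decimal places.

Convert percentages to proportions (divide by 100).
Σpᵢ² = 0.06² + 0.32² + 0.62² = 0.0036 + 0.1024 + 0.3844 = 0.4904
B = 1 / 0.4904 = 2.0392

2.04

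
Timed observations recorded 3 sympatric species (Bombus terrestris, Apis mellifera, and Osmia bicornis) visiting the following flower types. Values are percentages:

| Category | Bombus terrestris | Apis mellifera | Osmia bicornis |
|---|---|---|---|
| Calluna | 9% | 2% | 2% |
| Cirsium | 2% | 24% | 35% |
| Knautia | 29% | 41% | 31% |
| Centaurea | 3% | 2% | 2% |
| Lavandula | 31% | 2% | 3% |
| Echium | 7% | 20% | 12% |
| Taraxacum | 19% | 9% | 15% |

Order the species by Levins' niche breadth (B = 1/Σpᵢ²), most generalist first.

Convert percentages to proportions (divide by 100).
Σp_terrᵢ² = 0.09² + 0.02² + 0.29² + 0.03² + 0.31² + 0.07² + 0.19² = 0.0081 + 0.0004 + 0.0841 + 0.0009 + 0.0961 + 0.0049 + 0.0361 = 0.2306
B_terr = 1 / 0.2306 = 4.3365
Σp_mellᵢ² = 0.02² + 0.24² + 0.41² + 0.02² + 0.02² + 0.20² + 0.09² = 0.0004 + 0.0576 + 0.1681 + 0.0004 + 0.0004 + 0.0400 + 0.0081 = 0.2750
B_mell = 1 / 0.2750 = 3.6364
Σp_bicoᵢ² = 0.02² + 0.35² + 0.31² + 0.02² + 0.03² + 0.12² + 0.15² = 0.0004 + 0.1225 + 0.0961 + 0.0004 + 0.0009 + 0.0144 + 0.0225 = 0.2572
B_bico = 1 / 0.2572 = 3.8880
Ranking by B (broadest → narrowest): Bombus terrestris (4.34) > Osmia bicornis (3.89) > Apis mellifera (3.64)

Bombus terrestris > Osmia bicornis > Apis mellifera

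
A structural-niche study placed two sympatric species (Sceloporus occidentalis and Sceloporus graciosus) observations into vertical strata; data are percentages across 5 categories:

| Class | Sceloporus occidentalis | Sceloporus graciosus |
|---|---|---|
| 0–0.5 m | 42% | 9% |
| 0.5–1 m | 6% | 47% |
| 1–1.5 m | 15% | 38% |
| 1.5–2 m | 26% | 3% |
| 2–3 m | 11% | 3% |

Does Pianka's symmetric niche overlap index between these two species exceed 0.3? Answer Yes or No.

Convert percentages to proportions (divide by 100).
Σ p₁ᵢp₂ᵢ = 0.0378 + 0.0282 + 0.0570 + 0.0078 + 0.0033 = 0.1341
Σp_1ᵢ² = 0.42² + 0.06² + 0.15² + 0.26² + 0.11² = 0.1764 + 0.0036 + 0.0225 + 0.0676 + 0.0121 = 0.2822
Σp_2ᵢ² = 0.09² + 0.47² + 0.38² + 0.03² + 0.03² = 0.0081 + 0.2209 + 0.1444 + 0.0009 + 0.0009 = 0.3752
O = 0.1341 / √(0.2822 × 0.3752) = 0.1341 / 0.32539 = 0.4121
O = 0.4121 > 0.3 → Yes.

Yes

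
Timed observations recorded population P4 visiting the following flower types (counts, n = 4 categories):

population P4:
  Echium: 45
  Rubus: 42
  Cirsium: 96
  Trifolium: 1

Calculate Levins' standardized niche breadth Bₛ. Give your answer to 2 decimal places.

Proportions for population P4 (n=184): 45/184=0.2446, 42/184=0.2283, 96/184=0.5217, 1/184=0.0054
Σpᵢ² = 0.2446² + 0.2283² + 0.5217² + 0.0054² = 0.059829 + 0.052121 + 0.272171 + 0.000029 = 0.384150
B = 1 / 0.384150 = 2.6031
Bₛ = (B − 1)/(n − 1) = (2.6031 − 1)/(4 − 1) = 1.6031/3 = 0.5344

0.53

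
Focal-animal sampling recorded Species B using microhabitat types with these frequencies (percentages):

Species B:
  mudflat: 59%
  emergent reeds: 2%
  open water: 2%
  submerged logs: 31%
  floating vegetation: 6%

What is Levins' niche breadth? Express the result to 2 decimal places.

2.23

Convert percentages to proportions (divide by 100).
Σpᵢ² = 0.59² + 0.02² + 0.02² + 0.31² + 0.06² = 0.3481 + 0.0004 + 0.0004 + 0.0961 + 0.0036 = 0.4486
B = 1 / 0.4486 = 2.2292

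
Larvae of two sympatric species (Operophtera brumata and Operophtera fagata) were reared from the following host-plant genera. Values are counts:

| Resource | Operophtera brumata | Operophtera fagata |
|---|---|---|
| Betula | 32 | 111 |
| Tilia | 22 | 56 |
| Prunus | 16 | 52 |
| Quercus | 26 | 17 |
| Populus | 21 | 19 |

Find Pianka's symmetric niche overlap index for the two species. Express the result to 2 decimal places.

Proportions for Operophtera brumata (n=117): 32/117=0.2735, 22/117=0.1880, 16/117=0.1368, 26/117=0.2222, 21/117=0.1795
Proportions for Operophtera fagata (n=255): 111/255=0.4353, 56/255=0.2196, 52/255=0.2039, 17/255=0.0667, 19/255=0.0745
Σ p₁ᵢp₂ᵢ = 0.119055 + 0.041285 + 0.027894 + 0.014821 + 0.013373 = 0.216428
Σp_1ᵢ² = 0.2735² + 0.1880² + 0.1368² + 0.2222² + 0.1795² = 0.074802 + 0.035344 + 0.018714 + 0.049373 + 0.032220 = 0.210453
Σp_2ᵢ² = 0.4353² + 0.2196² + 0.2039² + 0.0667² + 0.0745² = 0.189486 + 0.048224 + 0.041575 + 0.004449 + 0.005550 = 0.289284
O = 0.216428 / √(0.210453 × 0.289284) = 0.216428 / 0.2467401 = 0.8771

0.88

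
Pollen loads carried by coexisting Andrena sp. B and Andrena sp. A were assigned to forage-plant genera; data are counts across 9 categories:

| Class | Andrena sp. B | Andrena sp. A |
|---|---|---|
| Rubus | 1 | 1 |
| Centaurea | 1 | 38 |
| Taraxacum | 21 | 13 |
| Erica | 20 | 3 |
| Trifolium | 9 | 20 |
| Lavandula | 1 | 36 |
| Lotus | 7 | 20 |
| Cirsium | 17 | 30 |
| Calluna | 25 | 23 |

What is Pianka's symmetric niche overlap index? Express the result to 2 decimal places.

0.58

Proportions for Andrena sp. B (n=102): 1/102=0.0098, 1/102=0.0098, 21/102=0.2059, 20/102=0.1961, 9/102=0.0882, 1/102=0.0098, 7/102=0.0686, 17/102=0.1667, 25/102=0.2451
Proportions for Andrena sp. A (n=184): 1/184=0.0054, 38/184=0.2065, 13/184=0.0707, 3/184=0.0163, 20/184=0.1087, 36/184=0.1957, 20/184=0.1087, 30/184=0.1630, 23/184=0.1250
Σ p₁ᵢp₂ᵢ = 0.000053 + 0.002024 + 0.014557 + 0.003196 + 0.009587 + 0.001918 + 0.007457 + 0.027172 + 0.030638 = 0.096602
Σp_1ᵢ² = 0.0098² + 0.0098² + 0.2059² + 0.1961² + 0.0882² + 0.0098² + 0.0686² + 0.1667² + 0.2451² = 0.000096 + 0.000096 + 0.042395 + 0.038455 + 0.007779 + 0.000096 + 0.004706 + 0.027789 + 0.060074 = 0.181486
Σp_2ᵢ² = 0.0054² + 0.2065² + 0.0707² + 0.0163² + 0.1087² + 0.1957² + 0.1087² + 0.1630² + 0.1250² = 0.000029 + 0.042642 + 0.004998 + 0.000266 + 0.011816 + 0.038298 + 0.011816 + 0.026569 + 0.015625 = 0.152059
O = 0.096602 / √(0.181486 × 0.152059) = 0.096602 / 0.1661222 = 0.5815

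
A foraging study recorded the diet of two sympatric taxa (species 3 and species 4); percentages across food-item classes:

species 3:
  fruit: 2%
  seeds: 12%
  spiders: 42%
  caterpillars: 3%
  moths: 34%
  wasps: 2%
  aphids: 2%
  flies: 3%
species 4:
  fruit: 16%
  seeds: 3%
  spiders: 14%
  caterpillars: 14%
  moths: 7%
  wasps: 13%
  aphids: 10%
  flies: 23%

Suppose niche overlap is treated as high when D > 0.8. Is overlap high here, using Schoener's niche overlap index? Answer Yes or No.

Convert percentages to proportions (divide by 100).
Σ|p₁ᵢ − p₂ᵢ| = 0.14 + 0.09 + 0.28 + 0.11 + 0.27 + 0.11 + 0.08 + 0.20 = 1.28
D = 1 − ½ × 1.28 = 1 − 0.640 = 0.3600
D = 0.3600 < 0.8 → No.

No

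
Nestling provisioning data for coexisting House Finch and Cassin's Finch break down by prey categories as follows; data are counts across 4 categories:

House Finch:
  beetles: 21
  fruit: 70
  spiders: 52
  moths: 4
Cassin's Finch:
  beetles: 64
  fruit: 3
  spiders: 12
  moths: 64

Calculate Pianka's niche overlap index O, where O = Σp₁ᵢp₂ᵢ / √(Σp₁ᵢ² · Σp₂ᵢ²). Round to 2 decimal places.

Proportions for House Finch (n=147): 21/147=0.1429, 70/147=0.4762, 52/147=0.3537, 4/147=0.0272
Proportions for Cassin's Finch (n=143): 64/143=0.4476, 3/143=0.0210, 12/143=0.0839, 64/143=0.4476
Σ p₁ᵢp₂ᵢ = 0.063962 + 0.010000 + 0.029675 + 0.012175 = 0.115812
Σp_1ᵢ² = 0.1429² + 0.4762² + 0.3537² + 0.0272² = 0.020420 + 0.226766 + 0.125104 + 0.000740 = 0.373030
Σp_2ᵢ² = 0.4476² + 0.0210² + 0.0839² + 0.4476² = 0.200346 + 0.000441 + 0.007039 + 0.200346 = 0.408172
O = 0.115812 / √(0.373030 × 0.408172) = 0.115812 / 0.3902056 = 0.2968

0.30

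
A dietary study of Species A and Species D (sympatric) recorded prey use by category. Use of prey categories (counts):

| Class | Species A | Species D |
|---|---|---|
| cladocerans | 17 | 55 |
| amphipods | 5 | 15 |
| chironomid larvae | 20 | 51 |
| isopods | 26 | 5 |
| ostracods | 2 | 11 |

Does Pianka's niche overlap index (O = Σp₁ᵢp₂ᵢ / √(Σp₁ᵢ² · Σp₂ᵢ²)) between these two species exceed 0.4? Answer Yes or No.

Yes

Proportions for Species A (n=70): 17/70=0.2429, 5/70=0.0714, 20/70=0.2857, 26/70=0.3714, 2/70=0.0286
Proportions for Species D (n=137): 55/137=0.4015, 15/137=0.1095, 51/137=0.3723, 5/137=0.0365, 11/137=0.0803
Σ p₁ᵢp₂ᵢ = 0.097524 + 0.007818 + 0.106366 + 0.013556 + 0.002297 = 0.227561
Σp_1ᵢ² = 0.2429² + 0.0714² + 0.2857² + 0.3714² + 0.0286² = 0.059000 + 0.005098 + 0.081624 + 0.137938 + 0.000818 = 0.284478
Σp_2ᵢ² = 0.4015² + 0.1095² + 0.3723² + 0.0365² + 0.0803² = 0.161202 + 0.011990 + 0.138607 + 0.001332 + 0.006448 = 0.319579
O = 0.227561 / √(0.284478 × 0.319579) = 0.227561 / 0.3015181 = 0.7547
O = 0.7547 > 0.4 → Yes.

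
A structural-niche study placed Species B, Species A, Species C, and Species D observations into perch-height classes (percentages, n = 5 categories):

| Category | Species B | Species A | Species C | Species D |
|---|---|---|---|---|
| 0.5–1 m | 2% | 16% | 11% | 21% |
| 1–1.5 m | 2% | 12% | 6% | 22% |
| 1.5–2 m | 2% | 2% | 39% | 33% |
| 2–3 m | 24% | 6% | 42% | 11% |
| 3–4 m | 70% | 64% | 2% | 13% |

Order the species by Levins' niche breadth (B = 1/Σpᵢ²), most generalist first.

Species D > Species C > Species A > Species B

Convert percentages to proportions (divide by 100).
Σp_Bᵢ² = 0.02² + 0.02² + 0.02² + 0.24² + 0.70² = 0.0004 + 0.0004 + 0.0004 + 0.0576 + 0.4900 = 0.5488
B_B = 1 / 0.5488 = 1.8222
Σp_Aᵢ² = 0.16² + 0.12² + 0.02² + 0.06² + 0.64² = 0.0256 + 0.0144 + 0.0004 + 0.0036 + 0.4096 = 0.4536
B_A = 1 / 0.4536 = 2.2046
Σp_Cᵢ² = 0.11² + 0.06² + 0.39² + 0.42² + 0.02² = 0.0121 + 0.0036 + 0.1521 + 0.1764 + 0.0004 = 0.3446
B_C = 1 / 0.3446 = 2.9019
Σp_Dᵢ² = 0.21² + 0.22² + 0.33² + 0.11² + 0.13² = 0.0441 + 0.0484 + 0.1089 + 0.0121 + 0.0169 = 0.2304
B_D = 1 / 0.2304 = 4.3403
Ranking by B (broadest → narrowest): Species D (4.34) > Species C (2.90) > Species A (2.20) > Species B (1.82)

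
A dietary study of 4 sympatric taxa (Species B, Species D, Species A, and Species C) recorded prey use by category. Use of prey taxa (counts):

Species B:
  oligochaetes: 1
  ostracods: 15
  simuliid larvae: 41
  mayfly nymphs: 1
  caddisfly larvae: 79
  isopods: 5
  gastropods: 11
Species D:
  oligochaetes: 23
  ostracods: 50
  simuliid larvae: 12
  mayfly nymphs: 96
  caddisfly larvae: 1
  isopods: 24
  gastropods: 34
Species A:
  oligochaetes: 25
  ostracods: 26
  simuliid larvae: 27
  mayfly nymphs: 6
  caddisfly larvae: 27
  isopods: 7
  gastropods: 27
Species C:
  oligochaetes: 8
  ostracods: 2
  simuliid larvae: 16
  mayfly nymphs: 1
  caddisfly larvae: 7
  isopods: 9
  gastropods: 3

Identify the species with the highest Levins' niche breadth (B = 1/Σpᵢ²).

Species A

Proportions for Species B (n=153): 1/153=0.0065, 15/153=0.0980, 41/153=0.2680, 1/153=0.0065, 79/153=0.5163, 5/153=0.0327, 11/153=0.0719
Proportions for Species D (n=240): 23/240=0.0958, 50/240=0.2083, 12/240=0.0500, 96/240=0.4000, 1/240=0.0042, 24/240=0.1000, 34/240=0.1417
Proportions for Species A (n=145): 25/145=0.1724, 26/145=0.1793, 27/145=0.1862, 6/145=0.0414, 27/145=0.1862, 7/145=0.0483, 27/145=0.1862
Proportions for Species C (n=46): 8/46=0.1739, 2/46=0.0435, 16/46=0.3478, 1/46=0.0217, 7/46=0.1522, 9/46=0.1957, 3/46=0.0652
Σp_Bᵢ² = 0.0065² + 0.0980² + 0.2680² + 0.0065² + 0.5163² + 0.0327² + 0.0719² = 0.000042 + 0.009604 + 0.071824 + 0.000042 + 0.266566 + 0.001069 + 0.005170 = 0.354317
B_B = 1 / 0.354317 = 2.8223
Σp_Dᵢ² = 0.0958² + 0.2083² + 0.0500² + 0.4000² + 0.0042² + 0.1000² + 0.1417² = 0.009178 + 0.043389 + 0.002500 + 0.160000 + 0.000018 + 0.010000 + 0.020079 = 0.245164
B_D = 1 / 0.245164 = 4.0789
Σp_Aᵢ² = 0.1724² + 0.1793² + 0.1862² + 0.0414² + 0.1862² + 0.0483² + 0.1862² = 0.029722 + 0.032148 + 0.034670 + 0.001714 + 0.034670 + 0.002333 + 0.034670 = 0.169927
B_A = 1 / 0.169927 = 5.8849
Σp_Cᵢ² = 0.1739² + 0.0435² + 0.3478² + 0.0217² + 0.1522² + 0.1957² + 0.0652² = 0.030241 + 0.001892 + 0.120965 + 0.000471 + 0.023165 + 0.038298 + 0.004251 = 0.219283
B_C = 1 / 0.219283 = 4.5603
Highest B → broadest niche (most generalist): Species A (B = 5.88).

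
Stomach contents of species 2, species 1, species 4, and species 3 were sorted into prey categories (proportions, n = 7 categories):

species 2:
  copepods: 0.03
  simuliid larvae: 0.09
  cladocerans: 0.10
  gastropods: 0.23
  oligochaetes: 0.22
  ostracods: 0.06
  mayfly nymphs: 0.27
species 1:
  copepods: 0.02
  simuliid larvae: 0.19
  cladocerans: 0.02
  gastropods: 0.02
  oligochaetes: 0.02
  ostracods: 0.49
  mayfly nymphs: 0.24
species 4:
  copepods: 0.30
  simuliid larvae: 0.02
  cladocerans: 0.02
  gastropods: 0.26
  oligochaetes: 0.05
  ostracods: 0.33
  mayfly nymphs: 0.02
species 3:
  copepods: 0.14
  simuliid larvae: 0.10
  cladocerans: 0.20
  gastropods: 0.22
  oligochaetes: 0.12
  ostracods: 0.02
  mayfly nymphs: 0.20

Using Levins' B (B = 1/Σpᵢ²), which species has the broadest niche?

Σp_2ᵢ² = 0.03² + 0.09² + 0.10² + 0.23² + 0.22² + 0.06² + 0.27² = 0.0009 + 0.0081 + 0.0100 + 0.0529 + 0.0484 + 0.0036 + 0.0729 = 0.1968
B_2 = 1 / 0.1968 = 5.0813
Σp_1ᵢ² = 0.02² + 0.19² + 0.02² + 0.02² + 0.02² + 0.49² + 0.24² = 0.0004 + 0.0361 + 0.0004 + 0.0004 + 0.0004 + 0.2401 + 0.0576 = 0.3354
B_1 = 1 / 0.3354 = 2.9815
Σp_4ᵢ² = 0.30² + 0.02² + 0.02² + 0.26² + 0.05² + 0.33² + 0.02² = 0.0900 + 0.0004 + 0.0004 + 0.0676 + 0.0025 + 0.1089 + 0.0004 = 0.2702
B_4 = 1 / 0.2702 = 3.7010
Σp_3ᵢ² = 0.14² + 0.10² + 0.20² + 0.22² + 0.12² + 0.02² + 0.20² = 0.0196 + 0.0100 + 0.0400 + 0.0484 + 0.0144 + 0.0004 + 0.0400 = 0.1728
B_3 = 1 / 0.1728 = 5.7870
Highest B → broadest niche (most generalist): species 3 (B = 5.79).

species 3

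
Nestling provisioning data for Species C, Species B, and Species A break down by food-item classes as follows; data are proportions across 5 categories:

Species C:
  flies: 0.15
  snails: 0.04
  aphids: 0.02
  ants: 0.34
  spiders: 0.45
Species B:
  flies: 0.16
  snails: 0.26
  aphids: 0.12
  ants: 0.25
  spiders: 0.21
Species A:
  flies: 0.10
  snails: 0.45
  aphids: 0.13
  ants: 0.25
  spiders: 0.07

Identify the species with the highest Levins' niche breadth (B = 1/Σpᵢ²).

Species B

Σp_Cᵢ² = 0.15² + 0.04² + 0.02² + 0.34² + 0.45² = 0.0225 + 0.0016 + 0.0004 + 0.1156 + 0.2025 = 0.3426
B_C = 1 / 0.3426 = 2.9189
Σp_Bᵢ² = 0.16² + 0.26² + 0.12² + 0.25² + 0.21² = 0.0256 + 0.0676 + 0.0144 + 0.0625 + 0.0441 = 0.2142
B_B = 1 / 0.2142 = 4.6685
Σp_Aᵢ² = 0.10² + 0.45² + 0.13² + 0.25² + 0.07² = 0.0100 + 0.2025 + 0.0169 + 0.0625 + 0.0049 = 0.2968
B_A = 1 / 0.2968 = 3.3693
Highest B → broadest niche (most generalist): Species B (B = 4.67).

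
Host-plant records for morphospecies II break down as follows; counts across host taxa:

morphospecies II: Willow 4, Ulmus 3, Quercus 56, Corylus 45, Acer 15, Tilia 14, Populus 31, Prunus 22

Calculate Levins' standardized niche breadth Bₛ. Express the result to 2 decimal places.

0.59

Proportions for morphospecies II (n=190): 4/190=0.0211, 3/190=0.0158, 56/190=0.2947, 45/190=0.2368, 15/190=0.0789, 14/190=0.0737, 31/190=0.1632, 22/190=0.1158
Σpᵢ² = 0.0211² + 0.0158² + 0.2947² + 0.2368² + 0.0789² + 0.0737² + 0.1632² + 0.1158² = 0.000445 + 0.000250 + 0.086848 + 0.056074 + 0.006225 + 0.005432 + 0.026634 + 0.013410 = 0.195318
B = 1 / 0.195318 = 5.1199
Bₛ = (B − 1)/(n − 1) = (5.1199 − 1)/(8 − 1) = 4.1199/7 = 0.5886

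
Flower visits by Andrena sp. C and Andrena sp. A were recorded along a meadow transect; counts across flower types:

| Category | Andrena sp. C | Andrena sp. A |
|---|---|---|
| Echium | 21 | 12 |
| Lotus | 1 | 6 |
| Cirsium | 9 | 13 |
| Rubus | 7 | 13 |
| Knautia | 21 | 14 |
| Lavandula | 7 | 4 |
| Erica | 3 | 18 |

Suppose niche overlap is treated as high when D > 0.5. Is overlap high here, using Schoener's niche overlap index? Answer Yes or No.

Proportions for Andrena sp. C (n=69): 21/69=0.3043, 1/69=0.0145, 9/69=0.1304, 7/69=0.1014, 21/69=0.3043, 7/69=0.1014, 3/69=0.0435
Proportions for Andrena sp. A (n=80): 12/80=0.1500, 6/80=0.0750, 13/80=0.1625, 13/80=0.1625, 14/80=0.1750, 4/80=0.0500, 18/80=0.2250
Σ|p₁ᵢ − p₂ᵢ| = 0.1543 + 0.0605 + 0.0321 + 0.0611 + 0.1293 + 0.0514 + 0.1815 = 0.6702
D = 1 − ½ × 0.6702 = 1 − 0.33510 = 0.66490
D = 0.66490 > 0.5 → Yes.

Yes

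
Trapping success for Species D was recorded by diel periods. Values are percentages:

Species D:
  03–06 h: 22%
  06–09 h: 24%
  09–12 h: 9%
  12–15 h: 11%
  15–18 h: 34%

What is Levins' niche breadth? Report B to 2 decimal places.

4.14

Convert percentages to proportions (divide by 100).
Σpᵢ² = 0.22² + 0.24² + 0.09² + 0.11² + 0.34² = 0.0484 + 0.0576 + 0.0081 + 0.0121 + 0.1156 = 0.2418
B = 1 / 0.2418 = 4.1356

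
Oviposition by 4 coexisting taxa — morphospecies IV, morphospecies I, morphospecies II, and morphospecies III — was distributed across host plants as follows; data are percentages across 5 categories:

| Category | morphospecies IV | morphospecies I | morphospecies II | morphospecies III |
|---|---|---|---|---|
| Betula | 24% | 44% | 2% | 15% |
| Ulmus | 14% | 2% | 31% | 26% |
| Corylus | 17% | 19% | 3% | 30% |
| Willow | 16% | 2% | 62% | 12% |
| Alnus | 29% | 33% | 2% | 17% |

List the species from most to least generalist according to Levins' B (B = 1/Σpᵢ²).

Convert percentages to proportions (divide by 100).
Σp_IVᵢ² = 0.24² + 0.14² + 0.17² + 0.16² + 0.29² = 0.0576 + 0.0196 + 0.0289 + 0.0256 + 0.0841 = 0.2158
B_IV = 1 / 0.2158 = 4.6339
Σp_Iᵢ² = 0.44² + 0.02² + 0.19² + 0.02² + 0.33² = 0.1936 + 0.0004 + 0.0361 + 0.0004 + 0.1089 = 0.3394
B_I = 1 / 0.3394 = 2.9464
Σp_IIᵢ² = 0.02² + 0.31² + 0.03² + 0.62² + 0.02² = 0.0004 + 0.0961 + 0.0009 + 0.3844 + 0.0004 = 0.4822
B_II = 1 / 0.4822 = 2.0738
Σp_IIIᵢ² = 0.15² + 0.26² + 0.30² + 0.12² + 0.17² = 0.0225 + 0.0676 + 0.0900 + 0.0144 + 0.0289 = 0.2234
B_III = 1 / 0.2234 = 4.4763
Ranking by B (broadest → narrowest): morphospecies IV (4.63) > morphospecies III (4.48) > morphospecies I (2.95) > morphospecies II (2.07)

morphospecies IV > morphospecies III > morphospecies I > morphospecies II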